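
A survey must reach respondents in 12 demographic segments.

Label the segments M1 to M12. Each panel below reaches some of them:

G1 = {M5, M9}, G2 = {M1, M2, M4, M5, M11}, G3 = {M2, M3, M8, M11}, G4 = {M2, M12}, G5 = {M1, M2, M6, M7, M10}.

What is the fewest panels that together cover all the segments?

G1 and G2 and G3 and G4 and G5 together: G1 ∪ G2 ∪ G3 ∪ G4 ∪ G5 = {M1, M2, M3, M4, M5, M6, M7, M8, M9, M10, M11, M12} — every segment is covered.
No 4 of the 5 panels cover everything (all 5 combinations miss at least one segment), so 5 is optimal.

5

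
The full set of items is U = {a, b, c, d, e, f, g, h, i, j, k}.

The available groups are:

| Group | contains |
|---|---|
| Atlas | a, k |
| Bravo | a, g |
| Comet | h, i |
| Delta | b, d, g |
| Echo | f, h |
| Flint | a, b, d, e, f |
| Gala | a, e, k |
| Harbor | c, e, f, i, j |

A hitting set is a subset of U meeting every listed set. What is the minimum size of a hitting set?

The 4 items {a, d, f, h} hit every group.
No choice of 3 items meets every group, so 4 is the minimum.

4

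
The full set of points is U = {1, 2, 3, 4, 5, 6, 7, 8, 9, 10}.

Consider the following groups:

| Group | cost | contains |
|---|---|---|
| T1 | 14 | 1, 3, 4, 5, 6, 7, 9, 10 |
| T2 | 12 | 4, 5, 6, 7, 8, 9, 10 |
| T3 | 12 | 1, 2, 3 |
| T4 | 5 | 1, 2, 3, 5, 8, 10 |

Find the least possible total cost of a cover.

17

T2, T4 together cover every point (T2 ∪ T4 = {1, 2, 3, 4, 5, 6, 7, 8, 9, 10}); total cost 12 + 5 = 17.
No covering selection has total cost below 17.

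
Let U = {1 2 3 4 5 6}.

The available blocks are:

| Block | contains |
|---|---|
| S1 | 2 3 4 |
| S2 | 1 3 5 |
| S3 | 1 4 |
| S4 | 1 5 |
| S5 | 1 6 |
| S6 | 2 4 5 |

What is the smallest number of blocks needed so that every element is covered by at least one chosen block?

Take {S1, S5, S6}. Their union is {1, 2, 3, 4, 5, 6}, which is all 6 elements.
Only S5 contains 6, so S5 is forced; the remaining 4 elements need at least 2 more blocks (each remaining block adds at most 3) — so at least 3 blocks are needed, and 3 is optimal.

3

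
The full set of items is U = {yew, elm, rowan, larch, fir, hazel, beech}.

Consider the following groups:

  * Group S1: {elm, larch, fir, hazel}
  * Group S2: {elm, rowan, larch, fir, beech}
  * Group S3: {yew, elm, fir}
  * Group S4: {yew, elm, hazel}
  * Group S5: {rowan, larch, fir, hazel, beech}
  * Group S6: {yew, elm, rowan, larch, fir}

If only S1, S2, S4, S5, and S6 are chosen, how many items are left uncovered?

0

Union of S1, S2, S4, S5, S6 = {yew, elm, rowan, larch, fir, hazel, beech} — that's every item, so 0 are uncovered.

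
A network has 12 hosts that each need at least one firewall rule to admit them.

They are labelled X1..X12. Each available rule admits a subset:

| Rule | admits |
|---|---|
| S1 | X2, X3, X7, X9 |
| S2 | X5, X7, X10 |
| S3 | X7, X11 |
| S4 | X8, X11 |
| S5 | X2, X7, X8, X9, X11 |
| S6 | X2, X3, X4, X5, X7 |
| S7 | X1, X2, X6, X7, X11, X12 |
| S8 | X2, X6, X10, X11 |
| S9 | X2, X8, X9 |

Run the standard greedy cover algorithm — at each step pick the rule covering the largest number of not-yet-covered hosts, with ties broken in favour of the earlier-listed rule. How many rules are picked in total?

4

Greedy: pick S7 (covers 6 new) → pick S6 (covers 3 new) → pick S5 (covers 2 new) → pick S2 (covers 1 new). Total picks: 4.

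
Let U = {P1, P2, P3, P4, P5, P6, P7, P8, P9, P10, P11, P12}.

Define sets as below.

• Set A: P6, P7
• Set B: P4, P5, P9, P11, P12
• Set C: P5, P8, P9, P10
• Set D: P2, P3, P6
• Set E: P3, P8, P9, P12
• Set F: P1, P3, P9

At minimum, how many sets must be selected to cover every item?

Take {A, B, C, D, F}. Their union is {P1, P2, P3, P4, P5, P6, P7, P8, P9, P10, P11, P12}, which is all 12 items.
No 4 of the 6 sets cover everything (all 15 combinations miss at least one item), so 5 is optimal.

5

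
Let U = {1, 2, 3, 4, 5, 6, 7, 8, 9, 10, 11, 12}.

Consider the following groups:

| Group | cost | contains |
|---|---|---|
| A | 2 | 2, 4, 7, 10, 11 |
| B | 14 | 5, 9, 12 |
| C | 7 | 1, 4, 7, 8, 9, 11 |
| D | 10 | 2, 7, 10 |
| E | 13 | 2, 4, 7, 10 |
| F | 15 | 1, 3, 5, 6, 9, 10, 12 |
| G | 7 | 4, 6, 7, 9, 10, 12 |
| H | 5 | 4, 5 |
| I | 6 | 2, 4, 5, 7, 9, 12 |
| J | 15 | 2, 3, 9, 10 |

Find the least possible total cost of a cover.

A, C, F together cover every point (A ∪ C ∪ F = {1, 2, 3, 4, 5, 6, 7, 8, 9, 10, 11, 12}); total cost 2 + 7 + 15 = 24.
The greedy pick A, I, C, G, F costs 37; no covering selection beats 24.

24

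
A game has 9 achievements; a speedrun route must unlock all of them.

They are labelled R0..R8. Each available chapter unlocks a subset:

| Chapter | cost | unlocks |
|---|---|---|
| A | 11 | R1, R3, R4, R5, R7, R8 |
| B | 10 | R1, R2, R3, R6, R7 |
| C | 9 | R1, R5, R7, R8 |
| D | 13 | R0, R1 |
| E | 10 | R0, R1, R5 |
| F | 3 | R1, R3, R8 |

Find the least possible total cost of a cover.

A, B, E together cover every achievement (A ∪ B ∪ E = {R0, R1, R2, R3, R4, R5, R6, R7, R8}); total cost 11 + 10 + 10 = 31.
The greedy pick F, B, E, A costs 34; no covering selection beats 31.

31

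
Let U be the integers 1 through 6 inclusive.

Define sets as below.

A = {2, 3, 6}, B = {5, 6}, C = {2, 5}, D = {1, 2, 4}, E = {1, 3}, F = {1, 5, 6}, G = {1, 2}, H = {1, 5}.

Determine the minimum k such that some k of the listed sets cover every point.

3

D and E and F together: D ∪ E ∪ F = {1, 2, 3, 4, 5, 6} — every point is covered.
Only D contains 4, so D is forced; the remaining 3 points need at least 2 more sets (each remaining set adds at most 2) — so at least 3 sets are needed, and 3 is optimal.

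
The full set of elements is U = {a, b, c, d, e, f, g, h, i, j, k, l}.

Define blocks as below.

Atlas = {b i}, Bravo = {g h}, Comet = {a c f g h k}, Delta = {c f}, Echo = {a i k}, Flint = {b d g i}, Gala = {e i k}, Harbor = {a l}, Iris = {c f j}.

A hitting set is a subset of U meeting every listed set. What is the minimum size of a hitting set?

4

Take T = {c, h, i, l}. Each listed block contains at least one of these, so T is a hitting set of size 4.
The blocks Atlas, Bravo, Delta, Harbor are pairwise disjoint, so any hitting set needs a separate element for each — at least 4. Hence 4 is optimal.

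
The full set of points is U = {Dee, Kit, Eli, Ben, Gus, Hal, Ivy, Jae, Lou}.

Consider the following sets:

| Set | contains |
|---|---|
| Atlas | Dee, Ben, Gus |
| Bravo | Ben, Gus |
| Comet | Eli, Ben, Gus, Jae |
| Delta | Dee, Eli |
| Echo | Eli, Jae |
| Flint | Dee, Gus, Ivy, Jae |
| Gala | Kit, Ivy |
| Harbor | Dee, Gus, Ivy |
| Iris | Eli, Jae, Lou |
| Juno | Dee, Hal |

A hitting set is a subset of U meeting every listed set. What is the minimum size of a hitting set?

H = {Dee, Kit, Eli, Gus} meets every set (each contains at least one member of H), and |H| = 4.
The sets Bravo, Echo, Gala, Juno are pairwise disjoint, so any hitting set needs a separate point for each — at least 4. Hence 4 is optimal.

4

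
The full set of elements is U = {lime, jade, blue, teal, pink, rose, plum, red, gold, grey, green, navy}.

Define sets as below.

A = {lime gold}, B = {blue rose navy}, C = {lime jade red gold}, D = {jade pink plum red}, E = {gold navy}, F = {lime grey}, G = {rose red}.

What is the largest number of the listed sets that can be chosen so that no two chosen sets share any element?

3

A, B, D are pairwise disjoint (A={lime,gold}; B={blue,rose,navy}; D={jade,pink,plum,red}).
Every remaining set overlaps one of these, and no 4 of the listed sets are pairwise disjoint, so 3 is the maximum.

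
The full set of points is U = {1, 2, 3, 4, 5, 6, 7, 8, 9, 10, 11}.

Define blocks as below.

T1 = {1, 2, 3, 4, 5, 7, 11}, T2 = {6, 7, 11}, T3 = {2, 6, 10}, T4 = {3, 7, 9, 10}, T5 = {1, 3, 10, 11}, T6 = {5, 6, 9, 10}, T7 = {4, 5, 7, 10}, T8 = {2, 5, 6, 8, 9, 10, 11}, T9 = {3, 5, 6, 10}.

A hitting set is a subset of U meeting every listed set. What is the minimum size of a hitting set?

The 2 points {10, 11} hit every block.
No single point lies in every block, so at least 2 are needed and 2 is optimal.

2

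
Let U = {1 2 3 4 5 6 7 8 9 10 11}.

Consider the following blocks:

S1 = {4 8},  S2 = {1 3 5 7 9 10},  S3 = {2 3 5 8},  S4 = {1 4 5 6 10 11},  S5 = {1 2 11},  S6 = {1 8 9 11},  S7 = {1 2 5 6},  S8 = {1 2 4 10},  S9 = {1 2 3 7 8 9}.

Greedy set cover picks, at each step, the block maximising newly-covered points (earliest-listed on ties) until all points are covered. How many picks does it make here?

3

Greedy: pick S2 (covers 6 new) → pick S4 (covers 3 new) → pick S3 (covers 2 new). Total picks: 3.
(The true minimum cover uses only 2 blocks, so greedy is not optimal here.)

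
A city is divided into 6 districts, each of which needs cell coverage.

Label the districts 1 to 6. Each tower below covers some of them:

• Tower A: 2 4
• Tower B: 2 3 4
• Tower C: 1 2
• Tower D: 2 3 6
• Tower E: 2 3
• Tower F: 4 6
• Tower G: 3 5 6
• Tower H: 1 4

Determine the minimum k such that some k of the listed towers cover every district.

C and G and H together: C ∪ G ∪ H = {1, 2, 3, 4, 5, 6} — every district is covered.
Only G contains 5, so G is forced; the remaining 3 districts need at least 2 more towers (each remaining tower adds at most 2) — so at least 3 towers are needed, and 3 is optimal.

3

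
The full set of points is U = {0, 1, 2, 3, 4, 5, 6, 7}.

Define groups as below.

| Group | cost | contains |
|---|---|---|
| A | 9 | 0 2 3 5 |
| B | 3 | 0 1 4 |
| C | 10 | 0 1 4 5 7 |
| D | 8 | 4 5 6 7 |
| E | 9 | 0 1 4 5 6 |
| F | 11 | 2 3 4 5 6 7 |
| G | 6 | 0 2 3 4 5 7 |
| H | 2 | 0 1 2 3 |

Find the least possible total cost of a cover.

10

D, H together cover every point (D ∪ H = {0, 1, 2, 3, 4, 5, 6, 7}); total cost 8 + 2 = 10.
No covering selection has total cost below 10.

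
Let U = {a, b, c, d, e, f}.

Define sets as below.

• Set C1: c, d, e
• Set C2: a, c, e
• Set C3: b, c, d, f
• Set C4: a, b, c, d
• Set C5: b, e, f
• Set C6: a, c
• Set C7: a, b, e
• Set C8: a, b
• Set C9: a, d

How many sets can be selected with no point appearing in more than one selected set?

C5, C6 are pairwise disjoint (C5={b,e,f}; C6={a,c}).
Every remaining set overlaps one of these, and no 3 of the listed sets are pairwise disjoint, so 2 is the maximum.

2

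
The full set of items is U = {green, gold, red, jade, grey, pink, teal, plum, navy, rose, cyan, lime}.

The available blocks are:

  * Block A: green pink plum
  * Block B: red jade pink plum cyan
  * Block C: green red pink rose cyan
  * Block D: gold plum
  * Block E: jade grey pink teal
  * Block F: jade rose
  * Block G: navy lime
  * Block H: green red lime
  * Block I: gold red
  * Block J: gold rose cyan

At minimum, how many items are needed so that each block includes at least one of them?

The 4 items {gold, jade, pink, lime} hit every block.
The blocks A, F, G, I are pairwise disjoint, so any hitting set needs a separate item for each — at least 4. Hence 4 is optimal.

4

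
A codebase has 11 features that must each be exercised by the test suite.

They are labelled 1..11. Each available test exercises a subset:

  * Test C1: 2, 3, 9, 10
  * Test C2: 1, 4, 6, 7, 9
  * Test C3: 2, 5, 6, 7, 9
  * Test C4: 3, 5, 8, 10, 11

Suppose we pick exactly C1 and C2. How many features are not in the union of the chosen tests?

Union of C1, C2 = {1, 2, 3, 4, 6, 7, 9, 10}.
Not covered: 5, 8, 11 — 3 features.

3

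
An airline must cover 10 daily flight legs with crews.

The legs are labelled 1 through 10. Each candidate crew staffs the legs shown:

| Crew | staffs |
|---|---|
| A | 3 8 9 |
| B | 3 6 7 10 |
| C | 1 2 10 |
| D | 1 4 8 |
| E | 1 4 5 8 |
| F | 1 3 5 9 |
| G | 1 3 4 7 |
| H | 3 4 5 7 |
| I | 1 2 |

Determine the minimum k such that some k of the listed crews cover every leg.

4

Take {A, B, H, I}. Their union is {1, 2, 3, 4, 5, 6, 7, 8, 9, 10}, which is all 10 legs.
No 3 of the 9 crews cover everything (all 84 combinations miss at least one leg), so 4 is optimal.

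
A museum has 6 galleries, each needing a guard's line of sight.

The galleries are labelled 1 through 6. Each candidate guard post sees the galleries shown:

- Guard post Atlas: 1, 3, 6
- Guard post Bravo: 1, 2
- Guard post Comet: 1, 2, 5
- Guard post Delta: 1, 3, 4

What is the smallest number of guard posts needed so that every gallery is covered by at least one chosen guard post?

Atlas and Comet and Delta together: Atlas ∪ Comet ∪ Delta = {1, 2, 3, 4, 5, 6} — every gallery is covered.
Only Delta contains 4, so Delta is forced; the remaining 3 galleries need at least 2 more guard posts (each remaining guard post adds at most 2) — so at least 3 guard posts are needed, and 3 is optimal.

3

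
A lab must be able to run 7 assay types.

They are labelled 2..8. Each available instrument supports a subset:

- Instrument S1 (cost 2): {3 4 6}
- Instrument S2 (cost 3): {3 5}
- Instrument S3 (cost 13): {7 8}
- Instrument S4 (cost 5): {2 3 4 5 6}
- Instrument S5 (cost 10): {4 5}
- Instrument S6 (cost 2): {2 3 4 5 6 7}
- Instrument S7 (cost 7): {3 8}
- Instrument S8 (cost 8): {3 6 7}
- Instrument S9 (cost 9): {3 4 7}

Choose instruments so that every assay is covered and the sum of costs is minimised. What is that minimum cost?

9

S6, S7 together cover every assay (S6 ∪ S7 = {2, 3, 4, 5, 6, 7, 8}); total cost 2 + 7 = 9.
No covering selection has total cost below 9.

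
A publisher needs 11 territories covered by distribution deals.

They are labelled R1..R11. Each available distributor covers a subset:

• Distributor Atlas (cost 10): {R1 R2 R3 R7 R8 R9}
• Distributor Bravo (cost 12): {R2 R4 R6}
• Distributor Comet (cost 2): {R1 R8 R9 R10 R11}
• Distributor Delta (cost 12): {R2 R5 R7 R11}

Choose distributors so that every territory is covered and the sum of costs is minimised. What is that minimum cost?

Atlas, Bravo, Comet, Delta together cover every territory (Atlas ∪ Bravo ∪ Comet ∪ Delta = {R1, R2, R3, R4, R5, R6, R7, R8, R9, R10, R11}); total cost 10 + 12 + 2 + 12 = 36.
No covering selection has total cost below 36.

36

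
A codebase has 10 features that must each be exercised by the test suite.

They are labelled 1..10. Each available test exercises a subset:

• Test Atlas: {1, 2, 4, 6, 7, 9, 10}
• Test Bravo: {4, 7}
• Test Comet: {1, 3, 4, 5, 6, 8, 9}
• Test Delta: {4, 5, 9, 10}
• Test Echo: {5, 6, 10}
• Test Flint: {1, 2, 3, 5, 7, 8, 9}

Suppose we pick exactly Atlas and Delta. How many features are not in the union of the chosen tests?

Union of Atlas, Delta = {1, 2, 4, 5, 6, 7, 9, 10}.
Not covered: 3, 8 — 2 features.

2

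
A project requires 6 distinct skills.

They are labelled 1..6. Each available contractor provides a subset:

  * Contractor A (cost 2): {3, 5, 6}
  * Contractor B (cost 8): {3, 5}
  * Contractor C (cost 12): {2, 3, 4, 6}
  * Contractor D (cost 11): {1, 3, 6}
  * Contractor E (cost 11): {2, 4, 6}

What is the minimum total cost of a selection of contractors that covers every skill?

24

A, D, E together cover every skill (A ∪ D ∪ E = {1, 2, 3, 4, 5, 6}); total cost 2 + 11 + 11 = 24.
No covering selection has total cost below 24.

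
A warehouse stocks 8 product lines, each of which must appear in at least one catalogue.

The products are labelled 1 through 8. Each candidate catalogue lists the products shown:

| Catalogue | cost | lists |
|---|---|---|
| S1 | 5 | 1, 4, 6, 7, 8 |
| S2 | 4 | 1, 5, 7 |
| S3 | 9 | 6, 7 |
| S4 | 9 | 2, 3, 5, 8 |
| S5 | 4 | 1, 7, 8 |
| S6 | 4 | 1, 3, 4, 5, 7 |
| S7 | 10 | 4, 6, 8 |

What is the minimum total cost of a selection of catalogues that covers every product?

14

S1, S4 together cover every product (S1 ∪ S4 = {1, 2, 3, 4, 5, 6, 7, 8}); total cost 5 + 9 = 14.
The greedy pick S6, S1, S4 costs 18; no covering selection beats 14.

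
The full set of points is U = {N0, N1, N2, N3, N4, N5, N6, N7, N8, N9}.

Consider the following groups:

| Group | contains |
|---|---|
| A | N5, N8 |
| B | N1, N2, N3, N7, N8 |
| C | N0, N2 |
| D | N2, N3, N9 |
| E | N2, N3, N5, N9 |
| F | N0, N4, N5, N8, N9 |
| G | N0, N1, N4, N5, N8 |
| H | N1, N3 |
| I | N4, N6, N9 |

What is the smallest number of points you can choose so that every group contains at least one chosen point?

4

T = {N2, N3, N4, N5} meets every group (each contains at least one member of T), and |T| = 4.
The groups A, C, H, I are pairwise disjoint, so any hitting set needs a separate point for each — at least 4. Hence 4 is optimal.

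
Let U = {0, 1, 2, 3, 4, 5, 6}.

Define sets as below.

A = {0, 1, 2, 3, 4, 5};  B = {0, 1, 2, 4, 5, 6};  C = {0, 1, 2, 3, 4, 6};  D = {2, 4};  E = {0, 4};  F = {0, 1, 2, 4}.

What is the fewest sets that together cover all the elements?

B and C together: B ∪ C = {0, 1, 2, 3, 4, 5, 6} — every element is covered.
No single set has all 7 elements (the largest, A, has 6), so 2 is optimal.

2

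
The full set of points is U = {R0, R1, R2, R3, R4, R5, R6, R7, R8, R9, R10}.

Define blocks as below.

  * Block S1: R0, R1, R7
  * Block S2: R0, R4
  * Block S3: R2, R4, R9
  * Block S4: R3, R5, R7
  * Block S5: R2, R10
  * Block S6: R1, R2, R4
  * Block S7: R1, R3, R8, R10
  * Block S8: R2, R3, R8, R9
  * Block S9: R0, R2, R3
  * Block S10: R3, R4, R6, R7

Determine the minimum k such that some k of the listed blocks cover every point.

5

S1 and S4 and S5 and S8 and S10 together: S1 ∪ S4 ∪ S5 ∪ S8 ∪ S10 = {R0, R1, R2, R3, R4, R5, R6, R7, R8, R9, R10} — every point is covered.
No 4 of the 10 blocks cover everything (all 210 combinations miss at least one point), so 5 is optimal.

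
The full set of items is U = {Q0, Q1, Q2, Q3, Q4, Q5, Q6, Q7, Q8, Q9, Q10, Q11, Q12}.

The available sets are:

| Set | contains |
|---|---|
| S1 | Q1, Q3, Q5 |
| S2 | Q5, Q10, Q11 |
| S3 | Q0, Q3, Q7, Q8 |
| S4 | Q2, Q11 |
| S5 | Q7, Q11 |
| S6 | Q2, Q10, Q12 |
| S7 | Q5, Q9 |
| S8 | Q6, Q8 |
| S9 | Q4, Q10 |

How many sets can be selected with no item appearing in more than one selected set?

4

S1, S5, S6, S8 are pairwise disjoint (S1={Q1,Q3,Q5}; S5={Q7,Q11}; S6={Q2,Q10,Q12}; S8={Q6,Q8}).
Every remaining set overlaps one of these, and no 5 of the listed sets are pairwise disjoint, so 4 is the maximum.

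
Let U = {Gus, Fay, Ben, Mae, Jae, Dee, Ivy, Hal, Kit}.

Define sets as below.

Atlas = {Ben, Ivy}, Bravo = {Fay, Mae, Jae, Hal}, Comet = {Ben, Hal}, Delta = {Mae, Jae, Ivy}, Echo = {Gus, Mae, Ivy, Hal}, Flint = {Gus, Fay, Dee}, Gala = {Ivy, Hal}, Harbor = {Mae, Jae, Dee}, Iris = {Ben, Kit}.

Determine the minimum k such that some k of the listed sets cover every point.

4

Take {Comet, Delta, Flint, Iris}. Their union is {Gus, Fay, Ben, Mae, Jae, Dee, Ivy, Hal, Kit}, which is all 9 points.
No 3 of the 9 sets cover everything (all 84 combinations miss at least one point), so 4 is optimal.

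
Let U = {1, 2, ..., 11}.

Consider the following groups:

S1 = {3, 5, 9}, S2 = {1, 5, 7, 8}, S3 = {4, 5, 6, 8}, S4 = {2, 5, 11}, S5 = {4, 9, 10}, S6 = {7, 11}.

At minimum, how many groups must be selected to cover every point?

5

S1, S2, S3, S4, and S5 cover everything between them: the union {1, 2, 3, 4, 5, 6, 7, 8, 9, 10, 11} is all of U.
Only S3 contains 6, so S3 is forced; the remaining 7 points need at least 4 more groups (each remaining group adds at most 2) — so at least 5 groups are needed, and 5 is optimal.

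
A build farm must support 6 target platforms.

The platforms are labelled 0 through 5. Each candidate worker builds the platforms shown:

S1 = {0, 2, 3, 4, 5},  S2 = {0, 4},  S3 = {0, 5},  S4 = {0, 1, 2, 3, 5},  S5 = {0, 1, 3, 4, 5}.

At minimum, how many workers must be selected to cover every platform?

Take {S1, S4}. Their union is {0, 1, 2, 3, 4, 5}, which is all 6 platforms.
No single worker has all 6 platforms (the largest, S1, has 5), so 2 is optimal.

2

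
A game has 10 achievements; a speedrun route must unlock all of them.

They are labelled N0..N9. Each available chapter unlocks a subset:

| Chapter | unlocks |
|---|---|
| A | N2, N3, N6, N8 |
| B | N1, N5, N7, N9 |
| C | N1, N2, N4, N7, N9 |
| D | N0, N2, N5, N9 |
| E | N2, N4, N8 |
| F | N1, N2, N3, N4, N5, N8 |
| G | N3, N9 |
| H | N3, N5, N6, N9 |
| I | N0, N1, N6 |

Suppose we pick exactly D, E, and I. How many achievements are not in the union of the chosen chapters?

2

Union of D, E, I = {N0, N1, N2, N4, N5, N6, N8, N9}.
Not covered: N3, N7 — 2 achievements.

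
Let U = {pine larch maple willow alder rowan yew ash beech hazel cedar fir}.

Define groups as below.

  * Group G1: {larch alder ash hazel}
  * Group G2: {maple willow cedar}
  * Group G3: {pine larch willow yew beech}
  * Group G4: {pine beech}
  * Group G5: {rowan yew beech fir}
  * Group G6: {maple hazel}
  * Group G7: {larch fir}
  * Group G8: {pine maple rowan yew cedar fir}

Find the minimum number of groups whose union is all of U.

3

G1, G3, and G8 cover everything between them: the union {pine, larch, maple, willow, alder, rowan, yew, ash, beech, hazel, cedar, fir} is all of U.
Only G1 contains alder, so G1 is forced; the remaining 8 elements need at least 2 more groups (each remaining group adds at most 6) — so at least 3 groups are needed, and 3 is optimal.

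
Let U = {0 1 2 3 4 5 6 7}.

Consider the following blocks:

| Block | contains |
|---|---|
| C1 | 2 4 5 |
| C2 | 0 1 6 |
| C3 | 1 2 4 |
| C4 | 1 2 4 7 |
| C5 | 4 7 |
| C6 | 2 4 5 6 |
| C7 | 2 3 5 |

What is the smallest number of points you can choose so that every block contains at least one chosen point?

3

H = {2, 4, 6} meets every block (each contains at least one member of H), and |H| = 3.
The blocks C2, C5, C7 are pairwise disjoint, so any hitting set needs a separate point for each — at least 3. Hence 3 is optimal.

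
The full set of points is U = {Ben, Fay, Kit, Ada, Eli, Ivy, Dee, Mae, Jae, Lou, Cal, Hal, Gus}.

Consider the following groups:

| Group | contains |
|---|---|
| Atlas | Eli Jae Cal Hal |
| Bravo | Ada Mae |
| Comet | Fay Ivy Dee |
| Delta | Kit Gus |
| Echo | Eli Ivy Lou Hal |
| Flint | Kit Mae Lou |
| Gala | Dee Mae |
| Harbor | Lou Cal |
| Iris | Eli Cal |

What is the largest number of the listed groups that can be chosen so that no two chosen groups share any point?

4

Bravo, Comet, Delta, Iris are pairwise disjoint (Bravo={Ada,Mae}; Comet={Fay,Ivy,Dee}; Delta={Kit,Gus}; Iris={Eli,Cal}).
Every remaining group overlaps one of these, and no 5 of the listed groups are pairwise disjoint, so 4 is the maximum.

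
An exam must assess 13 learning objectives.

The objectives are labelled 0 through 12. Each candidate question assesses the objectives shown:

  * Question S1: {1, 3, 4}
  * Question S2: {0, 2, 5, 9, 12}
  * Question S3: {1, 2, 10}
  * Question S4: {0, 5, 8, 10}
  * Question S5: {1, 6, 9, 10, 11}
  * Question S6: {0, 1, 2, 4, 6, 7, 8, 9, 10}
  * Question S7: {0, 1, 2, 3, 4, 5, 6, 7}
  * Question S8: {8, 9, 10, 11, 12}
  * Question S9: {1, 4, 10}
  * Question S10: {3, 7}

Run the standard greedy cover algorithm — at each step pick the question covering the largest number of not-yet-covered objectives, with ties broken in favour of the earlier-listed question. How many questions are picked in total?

4

Greedy: pick S6 (covers 9 new) → pick S2 (covers 2 new) → pick S1 (covers 1 new) → pick S5 (covers 1 new). Total picks: 4.
(The true minimum cover uses only 2 questions, so greedy is not optimal here.)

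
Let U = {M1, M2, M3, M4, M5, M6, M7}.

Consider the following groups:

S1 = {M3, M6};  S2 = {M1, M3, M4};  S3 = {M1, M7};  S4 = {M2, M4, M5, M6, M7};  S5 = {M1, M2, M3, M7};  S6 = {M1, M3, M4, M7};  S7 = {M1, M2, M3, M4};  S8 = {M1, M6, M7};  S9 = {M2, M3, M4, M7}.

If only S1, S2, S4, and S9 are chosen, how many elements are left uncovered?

0

Union of S1, S2, S4, S9 = {M1, M2, M3, M4, M5, M6, M7} — that's every element, so 0 are uncovered.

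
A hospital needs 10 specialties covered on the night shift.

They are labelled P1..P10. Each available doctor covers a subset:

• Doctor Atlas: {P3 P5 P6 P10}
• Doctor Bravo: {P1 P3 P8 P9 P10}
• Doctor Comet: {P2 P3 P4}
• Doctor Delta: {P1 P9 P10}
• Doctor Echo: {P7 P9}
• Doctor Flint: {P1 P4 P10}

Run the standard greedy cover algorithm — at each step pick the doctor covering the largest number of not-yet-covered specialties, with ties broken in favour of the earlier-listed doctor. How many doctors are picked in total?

4

Greedy: pick Bravo (covers 5 new) → pick Atlas (covers 2 new) → pick Comet (covers 2 new) → pick Echo (covers 1 new). Total picks: 4.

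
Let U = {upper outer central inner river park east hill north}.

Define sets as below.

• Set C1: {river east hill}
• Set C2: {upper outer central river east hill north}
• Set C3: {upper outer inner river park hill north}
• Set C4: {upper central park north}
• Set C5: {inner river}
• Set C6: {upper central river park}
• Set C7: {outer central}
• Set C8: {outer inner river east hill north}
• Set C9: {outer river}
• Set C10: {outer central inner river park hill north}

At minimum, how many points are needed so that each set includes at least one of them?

H = {central, river} meets every set (each contains at least one member of H), and |H| = 2.
The sets C1, C4 are pairwise disjoint, so any hitting set needs a separate point for each — at least 2. Hence 2 is optimal.

2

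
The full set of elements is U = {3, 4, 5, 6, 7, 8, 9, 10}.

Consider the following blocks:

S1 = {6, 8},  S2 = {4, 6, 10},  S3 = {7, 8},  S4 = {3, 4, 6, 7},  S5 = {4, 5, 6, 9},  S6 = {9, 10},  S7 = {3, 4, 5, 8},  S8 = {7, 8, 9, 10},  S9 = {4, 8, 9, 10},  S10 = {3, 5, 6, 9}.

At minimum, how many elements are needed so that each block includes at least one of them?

The 3 elements {6, 8, 9} hit every block.
No choice of 2 elements meets every block, so 3 is the minimum.

3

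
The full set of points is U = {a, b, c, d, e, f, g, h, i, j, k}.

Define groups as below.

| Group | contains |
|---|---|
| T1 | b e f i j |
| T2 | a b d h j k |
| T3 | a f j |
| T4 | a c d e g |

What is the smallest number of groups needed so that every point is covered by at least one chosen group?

Take {T1, T2, T4}. Their union is {a, b, c, d, e, f, g, h, i, j, k}, which is all 11 points.
Only T4 contains c, so T4 is forced; the remaining 6 points need at least 2 more groups (each remaining group adds at most 4) — so at least 3 groups are needed, and 3 is optimal.

3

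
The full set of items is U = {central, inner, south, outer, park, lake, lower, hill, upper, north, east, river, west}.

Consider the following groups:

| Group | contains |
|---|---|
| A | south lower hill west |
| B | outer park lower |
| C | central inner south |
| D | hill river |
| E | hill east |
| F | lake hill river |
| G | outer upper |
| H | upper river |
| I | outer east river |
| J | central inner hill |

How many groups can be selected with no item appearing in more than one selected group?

4

B, C, E, H are pairwise disjoint (B={outer,park,lower}; C={central,inner,south}; E={hill,east}; H={upper,river}).
Every remaining group overlaps one of these, and no 5 of the listed groups are pairwise disjoint, so 4 is the maximum.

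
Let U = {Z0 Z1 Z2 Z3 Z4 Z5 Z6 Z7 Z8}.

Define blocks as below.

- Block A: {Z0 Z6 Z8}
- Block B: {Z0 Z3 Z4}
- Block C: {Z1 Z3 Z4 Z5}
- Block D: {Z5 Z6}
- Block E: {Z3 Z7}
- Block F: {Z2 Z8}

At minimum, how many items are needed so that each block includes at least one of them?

H = {Z2, Z3, Z6} meets every block (each contains at least one member of H), and |H| = 3.
The blocks B, D, F are pairwise disjoint, so any hitting set needs a separate item for each — at least 3. Hence 3 is optimal.

3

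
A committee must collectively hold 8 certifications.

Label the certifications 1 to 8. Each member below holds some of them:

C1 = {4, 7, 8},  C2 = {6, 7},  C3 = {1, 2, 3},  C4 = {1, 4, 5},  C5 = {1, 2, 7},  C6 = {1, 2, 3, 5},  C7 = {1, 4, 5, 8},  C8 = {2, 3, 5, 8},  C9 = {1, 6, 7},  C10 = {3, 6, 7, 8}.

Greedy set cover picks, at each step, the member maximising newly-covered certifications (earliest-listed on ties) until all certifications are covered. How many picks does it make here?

3

Greedy: pick C6 (covers 4 new) → pick C1 (covers 3 new) → pick C2 (covers 1 new). Total picks: 3.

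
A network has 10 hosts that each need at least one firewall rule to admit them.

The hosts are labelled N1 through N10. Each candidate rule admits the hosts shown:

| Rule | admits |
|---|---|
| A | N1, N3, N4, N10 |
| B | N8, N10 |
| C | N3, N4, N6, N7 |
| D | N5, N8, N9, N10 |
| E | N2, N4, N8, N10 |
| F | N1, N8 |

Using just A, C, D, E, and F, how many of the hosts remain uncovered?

0

Union of A, C, D, E, F = {N1, N2, N3, N4, N5, N6, N7, N8, N9, N10} — that's every host, so 0 are uncovered.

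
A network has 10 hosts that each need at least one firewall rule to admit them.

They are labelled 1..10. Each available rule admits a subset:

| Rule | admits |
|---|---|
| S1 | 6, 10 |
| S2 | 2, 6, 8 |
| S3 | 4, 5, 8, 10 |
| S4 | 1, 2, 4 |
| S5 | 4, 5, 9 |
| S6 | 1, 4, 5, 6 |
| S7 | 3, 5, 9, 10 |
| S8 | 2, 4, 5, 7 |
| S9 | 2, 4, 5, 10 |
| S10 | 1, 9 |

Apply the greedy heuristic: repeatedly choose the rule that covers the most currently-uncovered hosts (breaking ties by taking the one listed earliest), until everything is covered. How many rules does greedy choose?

5

Greedy: pick S3 (covers 4 new) → pick S2 (covers 2 new) → pick S7 (covers 2 new) → pick S4 (covers 1 new) → pick S8 (covers 1 new). Total picks: 5.
(The true minimum cover uses only 4 rules, so greedy is not optimal here.)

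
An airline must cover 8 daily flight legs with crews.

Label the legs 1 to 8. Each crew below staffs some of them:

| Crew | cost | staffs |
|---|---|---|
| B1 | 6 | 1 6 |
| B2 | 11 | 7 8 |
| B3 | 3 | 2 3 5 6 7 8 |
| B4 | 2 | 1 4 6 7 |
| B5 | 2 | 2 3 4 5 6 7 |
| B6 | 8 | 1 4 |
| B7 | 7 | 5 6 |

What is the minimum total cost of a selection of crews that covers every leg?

B3, B4 together cover every leg (B3 ∪ B4 = {1, 2, 3, 4, 5, 6, 7, 8}); total cost 3 + 2 = 5.
The greedy pick B5, B4, B3 costs 7; no covering selection beats 5.

5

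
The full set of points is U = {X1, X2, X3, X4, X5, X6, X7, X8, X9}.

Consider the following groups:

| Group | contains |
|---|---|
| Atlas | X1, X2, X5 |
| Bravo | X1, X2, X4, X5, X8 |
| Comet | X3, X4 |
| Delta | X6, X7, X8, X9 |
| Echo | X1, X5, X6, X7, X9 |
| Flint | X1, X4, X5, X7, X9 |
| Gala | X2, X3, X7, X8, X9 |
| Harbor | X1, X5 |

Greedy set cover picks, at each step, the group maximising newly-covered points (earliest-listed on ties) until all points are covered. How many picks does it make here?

3

Greedy: pick Bravo (covers 5 new) → pick Delta (covers 3 new) → pick Comet (covers 1 new). Total picks: 3.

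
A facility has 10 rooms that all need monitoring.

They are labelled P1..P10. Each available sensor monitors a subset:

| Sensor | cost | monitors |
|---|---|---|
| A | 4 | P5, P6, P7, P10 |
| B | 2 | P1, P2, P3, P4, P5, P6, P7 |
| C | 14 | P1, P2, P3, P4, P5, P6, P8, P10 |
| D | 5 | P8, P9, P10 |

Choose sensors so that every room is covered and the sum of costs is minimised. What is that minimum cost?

B, D together cover every room (B ∪ D = {P1, P2, P3, P4, P5, P6, P7, P8, P9, P10}); total cost 2 + 5 = 7.
No covering selection has total cost below 7.

7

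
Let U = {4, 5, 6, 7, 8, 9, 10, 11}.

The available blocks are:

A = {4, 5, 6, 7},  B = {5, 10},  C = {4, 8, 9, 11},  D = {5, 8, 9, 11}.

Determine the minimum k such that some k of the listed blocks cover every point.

3

Take {A, B, D}. Their union is {4, 5, 6, 7, 8, 9, 10, 11}, which is all 8 points.
Only A contains 6, so A is forced; the remaining 4 points need at least 2 more blocks (each remaining block adds at most 3) — so at least 3 blocks are needed, and 3 is optimal.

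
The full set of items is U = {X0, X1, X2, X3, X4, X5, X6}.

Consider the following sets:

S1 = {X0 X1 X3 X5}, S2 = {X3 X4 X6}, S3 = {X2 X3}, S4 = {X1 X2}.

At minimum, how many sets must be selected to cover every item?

3

Take {S1, S2, S4}. Their union is {X0, X1, X2, X3, X4, X5, X6}, which is all 7 items.
Only S1 contains X0, so S1 is forced; the remaining 3 items need at least 2 more sets (each remaining set adds at most 2) — so at least 3 sets are needed, and 3 is optimal.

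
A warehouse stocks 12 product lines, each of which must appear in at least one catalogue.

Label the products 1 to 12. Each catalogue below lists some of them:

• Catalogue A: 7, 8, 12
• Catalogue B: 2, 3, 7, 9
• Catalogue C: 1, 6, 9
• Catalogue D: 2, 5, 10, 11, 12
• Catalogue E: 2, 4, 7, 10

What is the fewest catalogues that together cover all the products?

A and B and C and D and E together: A ∪ B ∪ C ∪ D ∪ E = {1, 2, 3, 4, 5, 6, 7, 8, 9, 10, 11, 12} — every product is covered.
No 4 of the 5 catalogues cover everything (all 5 combinations miss at least one product), so 5 is optimal.

5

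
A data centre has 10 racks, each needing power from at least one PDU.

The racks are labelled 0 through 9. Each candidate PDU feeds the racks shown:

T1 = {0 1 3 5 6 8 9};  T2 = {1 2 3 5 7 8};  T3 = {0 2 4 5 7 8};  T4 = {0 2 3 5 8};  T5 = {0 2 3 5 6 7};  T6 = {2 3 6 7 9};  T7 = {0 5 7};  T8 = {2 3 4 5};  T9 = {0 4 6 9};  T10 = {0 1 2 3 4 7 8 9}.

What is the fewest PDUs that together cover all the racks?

2

T1 and T10 together: T1 ∪ T10 = {0, 1, 2, 3, 4, 5, 6, 7, 8, 9} — every rack is covered.
No single PDU has all 10 racks (the largest, T10, has 8), so 2 is optimal.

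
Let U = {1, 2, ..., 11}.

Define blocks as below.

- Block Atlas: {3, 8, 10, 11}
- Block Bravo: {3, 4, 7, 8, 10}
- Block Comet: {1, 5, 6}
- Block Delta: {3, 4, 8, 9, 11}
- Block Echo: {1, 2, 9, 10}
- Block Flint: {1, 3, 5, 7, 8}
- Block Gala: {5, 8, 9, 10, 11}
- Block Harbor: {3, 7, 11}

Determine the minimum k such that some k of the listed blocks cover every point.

Take {Comet, Delta, Echo, Harbor}. Their union is {1, 2, 3, 4, 5, 6, 7, 8, 9, 10, 11}, which is all 11 points.
No 3 of the 8 blocks cover everything (all 56 combinations miss at least one point), so 4 is optimal.

4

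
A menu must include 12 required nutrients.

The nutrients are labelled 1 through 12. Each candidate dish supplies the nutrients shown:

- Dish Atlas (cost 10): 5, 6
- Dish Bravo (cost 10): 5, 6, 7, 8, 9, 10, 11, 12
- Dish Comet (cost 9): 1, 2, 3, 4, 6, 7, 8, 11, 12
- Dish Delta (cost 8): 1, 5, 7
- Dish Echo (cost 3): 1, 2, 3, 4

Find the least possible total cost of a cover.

Bravo, Echo together cover every nutrient (Bravo ∪ Echo = {1, 2, 3, 4, 5, 6, 7, 8, 9, 10, 11, 12}); total cost 10 + 3 = 13.
No covering selection has total cost below 13.

13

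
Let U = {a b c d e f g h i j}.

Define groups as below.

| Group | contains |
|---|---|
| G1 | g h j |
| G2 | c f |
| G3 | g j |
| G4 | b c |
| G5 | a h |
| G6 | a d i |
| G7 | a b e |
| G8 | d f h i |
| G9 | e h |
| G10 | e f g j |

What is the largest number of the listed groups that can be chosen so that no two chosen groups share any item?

G3, G4, G6, G9 are pairwise disjoint (G3={g,j}; G4={b,c}; G6={a,d,i}; G9={e,h}).
Every remaining group overlaps one of these, and no 5 of the listed groups are pairwise disjoint, so 4 is the maximum.

4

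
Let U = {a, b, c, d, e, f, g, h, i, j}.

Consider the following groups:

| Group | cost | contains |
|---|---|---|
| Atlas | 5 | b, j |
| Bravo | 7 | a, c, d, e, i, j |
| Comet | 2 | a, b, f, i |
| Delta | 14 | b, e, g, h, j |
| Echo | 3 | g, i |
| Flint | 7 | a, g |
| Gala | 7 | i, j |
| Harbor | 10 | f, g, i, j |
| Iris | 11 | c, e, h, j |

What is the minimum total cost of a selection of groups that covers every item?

23

Bravo, Comet, Echo, Iris together cover every item (Bravo ∪ Comet ∪ Echo ∪ Iris = {a, b, c, d, e, f, g, h, i, j}); total cost 7 + 2 + 3 + 11 = 23.
No covering selection has total cost below 23.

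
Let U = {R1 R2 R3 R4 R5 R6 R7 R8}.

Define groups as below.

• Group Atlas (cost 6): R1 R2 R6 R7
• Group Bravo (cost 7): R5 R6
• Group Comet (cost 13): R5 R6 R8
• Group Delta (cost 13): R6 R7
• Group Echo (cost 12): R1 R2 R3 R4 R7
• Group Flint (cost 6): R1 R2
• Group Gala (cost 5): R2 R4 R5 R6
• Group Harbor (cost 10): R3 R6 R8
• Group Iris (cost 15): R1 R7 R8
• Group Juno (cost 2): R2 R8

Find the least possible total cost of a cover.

19

Echo, Gala, Juno together cover every element (Echo ∪ Gala ∪ Juno = {R1, R2, R3, R4, R5, R6, R7, R8}); total cost 12 + 5 + 2 = 19.
The greedy pick Juno, Gala, Atlas, Harbor costs 23; no covering selection beats 19.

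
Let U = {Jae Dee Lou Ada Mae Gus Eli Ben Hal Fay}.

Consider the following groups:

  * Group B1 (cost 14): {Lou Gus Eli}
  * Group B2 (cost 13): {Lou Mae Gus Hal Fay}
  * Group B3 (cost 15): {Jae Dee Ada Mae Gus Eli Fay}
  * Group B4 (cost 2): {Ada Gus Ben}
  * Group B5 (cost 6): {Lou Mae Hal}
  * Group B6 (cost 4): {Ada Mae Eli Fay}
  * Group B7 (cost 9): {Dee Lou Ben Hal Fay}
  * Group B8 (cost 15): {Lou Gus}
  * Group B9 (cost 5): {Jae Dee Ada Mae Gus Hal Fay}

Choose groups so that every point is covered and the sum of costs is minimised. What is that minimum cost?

17

B4, B5, B6, B9 together cover every point (B4 ∪ B5 ∪ B6 ∪ B9 = {Jae, Dee, Lou, Ada, Mae, Gus, Eli, Ben, Hal, Fay}); total cost 2 + 6 + 4 + 5 = 17.
No covering selection has total cost below 17.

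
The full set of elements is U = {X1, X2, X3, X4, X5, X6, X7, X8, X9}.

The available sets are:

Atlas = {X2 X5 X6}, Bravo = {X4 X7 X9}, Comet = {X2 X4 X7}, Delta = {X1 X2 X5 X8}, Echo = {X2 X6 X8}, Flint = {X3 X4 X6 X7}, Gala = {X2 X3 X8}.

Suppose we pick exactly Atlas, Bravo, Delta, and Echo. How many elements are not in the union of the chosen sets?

1

Union of Atlas, Bravo, Delta, Echo = {X1, X2, X4, X5, X6, X7, X8, X9}.
Not covered: X3 — 1 element.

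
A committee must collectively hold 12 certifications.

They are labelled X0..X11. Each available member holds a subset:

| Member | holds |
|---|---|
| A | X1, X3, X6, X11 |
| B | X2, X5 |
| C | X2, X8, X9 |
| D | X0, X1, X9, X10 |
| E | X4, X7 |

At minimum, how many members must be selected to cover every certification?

A and B and C and D and E together: A ∪ B ∪ C ∪ D ∪ E = {X0, X1, X2, X3, X4, X5, X6, X7, X8, X9, X10, X11} — every certification is covered.
No 4 of the 5 members cover everything (all 5 combinations miss at least one certification), so 5 is optimal.

5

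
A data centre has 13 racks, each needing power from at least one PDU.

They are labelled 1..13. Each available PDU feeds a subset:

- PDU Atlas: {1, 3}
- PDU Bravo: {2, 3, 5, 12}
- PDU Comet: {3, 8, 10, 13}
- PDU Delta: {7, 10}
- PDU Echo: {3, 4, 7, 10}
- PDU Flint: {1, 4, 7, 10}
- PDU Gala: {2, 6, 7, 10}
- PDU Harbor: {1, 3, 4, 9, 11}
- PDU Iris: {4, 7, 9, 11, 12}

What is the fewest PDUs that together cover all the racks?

4

Bravo and Comet and Gala and Harbor together: Bravo ∪ Comet ∪ Gala ∪ Harbor = {1, 2, 3, 4, 5, 6, 7, 8, 9, 10, 11, 12, 13} — every rack is covered.
Only Bravo contains 5, so Bravo is forced; the remaining 9 racks need at least 3 more PDUs (each remaining PDU adds at most 4) — so at least 4 PDUs are needed, and 4 is optimal.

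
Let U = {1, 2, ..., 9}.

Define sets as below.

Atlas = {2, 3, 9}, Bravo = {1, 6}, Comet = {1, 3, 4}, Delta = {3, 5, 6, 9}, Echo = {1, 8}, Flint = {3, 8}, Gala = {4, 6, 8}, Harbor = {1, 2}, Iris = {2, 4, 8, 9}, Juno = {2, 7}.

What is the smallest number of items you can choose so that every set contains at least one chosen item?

Take H = {1, 2, 3, 8}. Each listed set contains at least one of these, so H is a hitting set of size 4.
No choice of 3 items meets every set, so 4 is the minimum.

4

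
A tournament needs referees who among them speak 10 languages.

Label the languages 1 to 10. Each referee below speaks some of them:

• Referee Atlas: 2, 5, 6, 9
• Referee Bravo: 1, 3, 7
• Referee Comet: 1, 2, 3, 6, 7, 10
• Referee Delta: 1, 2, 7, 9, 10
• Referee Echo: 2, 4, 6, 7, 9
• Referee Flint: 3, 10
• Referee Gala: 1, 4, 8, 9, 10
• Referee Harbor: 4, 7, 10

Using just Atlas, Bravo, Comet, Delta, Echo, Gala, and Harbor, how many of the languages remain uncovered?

0

Union of Atlas, Bravo, Comet, Delta, Echo, Gala, Harbor = {1, 2, 3, 4, 5, 6, 7, 8, 9, 10} — that's every language, so 0 are uncovered.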